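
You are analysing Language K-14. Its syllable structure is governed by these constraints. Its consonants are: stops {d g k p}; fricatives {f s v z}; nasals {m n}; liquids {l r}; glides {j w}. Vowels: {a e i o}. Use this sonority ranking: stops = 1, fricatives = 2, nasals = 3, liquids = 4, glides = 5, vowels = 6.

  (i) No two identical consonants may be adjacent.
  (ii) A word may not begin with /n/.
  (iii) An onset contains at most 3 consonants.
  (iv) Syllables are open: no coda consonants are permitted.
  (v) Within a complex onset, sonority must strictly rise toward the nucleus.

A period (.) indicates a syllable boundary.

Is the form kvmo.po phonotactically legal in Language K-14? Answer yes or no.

yes

kvmo.po — σ1 onset /kvm/ (1→2→3 rises), coda /∅/ ok; σ2 onset /p/, coda /∅/ ok → phonotactically legal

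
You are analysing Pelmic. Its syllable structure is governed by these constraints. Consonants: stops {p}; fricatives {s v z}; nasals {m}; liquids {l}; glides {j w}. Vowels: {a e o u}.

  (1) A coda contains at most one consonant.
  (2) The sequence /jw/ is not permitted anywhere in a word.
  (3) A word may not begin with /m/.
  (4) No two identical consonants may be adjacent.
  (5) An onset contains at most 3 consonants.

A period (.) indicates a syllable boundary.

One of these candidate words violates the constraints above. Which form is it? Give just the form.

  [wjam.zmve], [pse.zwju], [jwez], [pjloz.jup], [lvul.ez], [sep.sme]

[wjam.zmve] — σ1 onset /wj/ (2C), coda /m/ ok; σ2 onset /zmv/ (3C), coda /∅/ ok → well-formed
[pse.zwju] — σ1 onset /ps/ (2C), coda /∅/ ok; σ2 onset /zwj/ (3C), coda /∅/ ok → well-formed
[jwez] — violates constraint 2: contains banned sequence /jw/ → ill-formed
[pjloz.jup] — σ1 onset /pjl/ (3C), coda /z/ ok; σ2 onset /j/, coda /p/ ok → well-formed
[lvul.ez] — σ1 onset /lv/ (2C), coda /l/ ok; σ2 onset /∅/, coda /z/ ok → well-formed
[sep.sme] — σ1 onset /s/, coda /p/ ok; σ2 onset /sm/ (2C), coda /∅/ ok → well-formed

[jwez]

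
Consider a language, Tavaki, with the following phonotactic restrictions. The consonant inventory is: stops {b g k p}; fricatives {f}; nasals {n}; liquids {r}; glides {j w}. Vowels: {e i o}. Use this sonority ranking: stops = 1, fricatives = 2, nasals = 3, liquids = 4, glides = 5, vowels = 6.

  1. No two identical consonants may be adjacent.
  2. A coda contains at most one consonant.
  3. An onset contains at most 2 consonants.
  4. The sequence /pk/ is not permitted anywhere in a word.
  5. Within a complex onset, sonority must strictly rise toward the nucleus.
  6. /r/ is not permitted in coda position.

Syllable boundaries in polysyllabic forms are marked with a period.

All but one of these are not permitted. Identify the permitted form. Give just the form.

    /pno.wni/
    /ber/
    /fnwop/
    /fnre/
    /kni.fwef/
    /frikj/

/kni.fwef/

/pno.wni/ — violates constraint 5: syllable 2 onset /wn/: /w/ (glide, 5) → /n/ (nasal, 3) does not rise → not permitted
/ber/ — violates constraint 6: syllable 1 coda contains /r/ → not permitted
/fnwop/ — violates constraint 3: syllable 1 onset /fnw/ has 3 consonants (> 2) → not permitted
/fnre/ — violates constraint 3: syllable 1 onset /fnr/ has 3 consonants (> 2) → not permitted
/kni.fwef/ — σ1 onset /kn/ (1→3 rises), coda /∅/ ok; σ2 onset /fw/ (2→5 rises), coda /f/ ok → permitted
/frikj/ — violates constraint 2: syllable 1 coda /kj/ has 2 consonants (> 1) → not permitted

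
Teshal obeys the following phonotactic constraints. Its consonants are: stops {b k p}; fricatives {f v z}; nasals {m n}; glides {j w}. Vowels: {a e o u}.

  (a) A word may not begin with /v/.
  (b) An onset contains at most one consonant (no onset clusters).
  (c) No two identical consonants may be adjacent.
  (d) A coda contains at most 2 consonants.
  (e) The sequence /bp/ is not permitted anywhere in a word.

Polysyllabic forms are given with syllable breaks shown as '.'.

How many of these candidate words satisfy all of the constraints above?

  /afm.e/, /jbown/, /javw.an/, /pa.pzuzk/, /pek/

/afm.e/ — σ1 onset /∅/, coda /fm/ (2C) ok; σ2 onset /∅/, coda /∅/ ok → licit
/jbown/ — violates constraint (b): syllable 1 onset /jb/ has 2 consonants (> 1) → illicit
/javw.an/ — σ1 onset /j/, coda /vw/ (2C) ok; σ2 onset /∅/, coda /n/ ok → licit
/pa.pzuzk/ — violates constraint (b): syllable 2 onset /pz/ has 2 consonants (> 1) → illicit
/pek/ — σ1 onset /p/, coda /k/ ok → licit
Licit: /afm.e/, /javw.an/, /pek/ → 3.

3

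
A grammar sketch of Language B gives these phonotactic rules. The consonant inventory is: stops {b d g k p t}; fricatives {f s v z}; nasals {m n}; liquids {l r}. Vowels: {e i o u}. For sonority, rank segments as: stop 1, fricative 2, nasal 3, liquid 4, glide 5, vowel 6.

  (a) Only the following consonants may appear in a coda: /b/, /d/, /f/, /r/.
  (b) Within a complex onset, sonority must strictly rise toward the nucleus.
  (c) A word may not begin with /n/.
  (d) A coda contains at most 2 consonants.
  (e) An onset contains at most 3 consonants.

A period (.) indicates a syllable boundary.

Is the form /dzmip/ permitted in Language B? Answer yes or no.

no

/dzmip/ — violates constraint (a): syllable 1 coda contains /p/, which is not a licensed coda consonant → not permitted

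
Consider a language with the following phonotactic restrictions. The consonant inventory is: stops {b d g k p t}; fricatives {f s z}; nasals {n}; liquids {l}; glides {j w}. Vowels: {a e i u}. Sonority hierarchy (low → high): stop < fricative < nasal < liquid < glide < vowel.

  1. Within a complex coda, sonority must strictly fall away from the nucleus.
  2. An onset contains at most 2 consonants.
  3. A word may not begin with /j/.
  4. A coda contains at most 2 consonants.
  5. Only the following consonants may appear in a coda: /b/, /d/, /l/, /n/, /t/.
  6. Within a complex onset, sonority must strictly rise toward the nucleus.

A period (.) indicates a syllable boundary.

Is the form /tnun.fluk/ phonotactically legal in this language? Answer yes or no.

no

/tnun.fluk/ — violates constraint 5: syllable 2 coda contains /k/, which is not a licensed coda consonant → phonotactically illegal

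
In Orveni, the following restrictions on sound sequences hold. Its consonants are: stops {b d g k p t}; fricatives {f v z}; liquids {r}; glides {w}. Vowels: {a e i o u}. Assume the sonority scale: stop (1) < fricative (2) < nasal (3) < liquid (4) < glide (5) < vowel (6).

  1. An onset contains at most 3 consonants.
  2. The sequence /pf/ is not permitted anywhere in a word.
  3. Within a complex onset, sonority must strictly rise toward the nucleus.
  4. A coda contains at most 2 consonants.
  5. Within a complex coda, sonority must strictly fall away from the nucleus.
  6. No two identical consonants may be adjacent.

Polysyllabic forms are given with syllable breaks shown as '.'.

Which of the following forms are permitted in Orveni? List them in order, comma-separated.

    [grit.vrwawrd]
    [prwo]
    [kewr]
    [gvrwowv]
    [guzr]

[grit.vrwawrd] — violates constraint 4: syllable 2 coda /wrd/ has 3 consonants (> 2) → not permitted
[prwo] — σ1 onset /prw/ (1→4→5 rises), coda /∅/ ok → permitted
[kewr] — σ1 onset /k/, coda /wr/ (5→4 falls) ok → permitted
[gvrwowv] — violates constraint 1: syllable 1 onset /gvrw/ has 4 consonants (> 3) → not permitted
[guzr] — violates constraint 5: syllable 1 coda /zr/: /z/ (fricative, 2) → /r/ (liquid, 4) does not fall → not permitted

[prwo], [kewr]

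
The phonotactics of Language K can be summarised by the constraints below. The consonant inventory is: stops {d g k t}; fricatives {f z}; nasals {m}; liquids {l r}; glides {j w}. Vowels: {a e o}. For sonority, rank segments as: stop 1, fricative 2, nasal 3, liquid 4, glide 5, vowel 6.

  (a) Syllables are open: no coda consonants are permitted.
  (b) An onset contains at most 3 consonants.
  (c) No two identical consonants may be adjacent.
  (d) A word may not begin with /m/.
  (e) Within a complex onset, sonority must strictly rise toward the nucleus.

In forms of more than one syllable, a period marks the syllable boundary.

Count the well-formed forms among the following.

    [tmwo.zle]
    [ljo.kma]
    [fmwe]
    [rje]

[tmwo.zle] — σ1 onset /tmw/ (1→3→5 rises), coda /∅/ ok; σ2 onset /zl/ (2→4 rises), coda /∅/ ok → well-formed
[ljo.kma] — σ1 onset /lj/ (4→5 rises), coda /∅/ ok; σ2 onset /km/ (1→3 rises), coda /∅/ ok → well-formed
[fmwe] — σ1 onset /fmw/ (2→3→5 rises), coda /∅/ ok → well-formed
[rje] — σ1 onset /rj/ (4→5 rises), coda /∅/ ok → well-formed
Well-formed: [tmwo.zle], [ljo.kma], [fmwe], [rje] → 4.

4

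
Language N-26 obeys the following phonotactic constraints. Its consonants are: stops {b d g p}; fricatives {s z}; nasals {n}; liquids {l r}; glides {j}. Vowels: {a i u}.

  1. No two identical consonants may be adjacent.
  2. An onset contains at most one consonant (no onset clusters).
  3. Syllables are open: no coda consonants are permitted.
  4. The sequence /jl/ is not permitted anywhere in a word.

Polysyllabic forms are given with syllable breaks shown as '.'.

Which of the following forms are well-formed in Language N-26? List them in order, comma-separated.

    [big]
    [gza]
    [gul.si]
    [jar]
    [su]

[su]

[big] — violates constraint 3: syllable 1 coda /g/ has 1 consonant (> 0) → ill-formed
[gza] — violates constraint 2: syllable 1 onset /gz/ has 2 consonants (> 1) → ill-formed
[gul.si] — violates constraint 3: syllable 1 coda /l/ has 1 consonant (> 0) → ill-formed
[jar] — violates constraint 3: syllable 1 coda /r/ has 1 consonant (> 0) → ill-formed
[su] — σ1 onset /s/, coda /∅/ ok → well-formed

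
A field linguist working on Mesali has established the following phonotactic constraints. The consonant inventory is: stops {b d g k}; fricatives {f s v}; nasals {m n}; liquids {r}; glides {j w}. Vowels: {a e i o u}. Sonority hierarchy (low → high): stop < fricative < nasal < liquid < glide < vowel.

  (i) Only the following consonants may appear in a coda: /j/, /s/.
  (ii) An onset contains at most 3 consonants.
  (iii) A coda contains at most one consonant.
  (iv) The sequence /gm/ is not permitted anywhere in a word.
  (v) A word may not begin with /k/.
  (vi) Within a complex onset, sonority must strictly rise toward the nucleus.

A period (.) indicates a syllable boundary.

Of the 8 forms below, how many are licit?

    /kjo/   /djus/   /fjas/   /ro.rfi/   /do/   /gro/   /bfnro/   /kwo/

/kjo/ — violates constraint (v): word begins with /k/ → illicit
/djus/ — σ1 onset /dj/ (1→5 rises), coda /s/ ok → licit
/fjas/ — σ1 onset /fj/ (2→5 rises), coda /s/ ok → licit
/ro.rfi/ — violates constraint (vi): syllable 2 onset /rf/: /r/ (liquid, 4) → /f/ (fricative, 2) does not rise → illicit
/do/ — σ1 onset /d/, coda /∅/ ok → licit
/gro/ — σ1 onset /gr/ (1→4 rises), coda /∅/ ok → licit
/bfnro/ — violates constraint (ii): syllable 1 onset /bfnr/ has 4 consonants (> 3) → illicit
/kwo/ — violates constraint (v): word begins with /k/ → illicit
Licit: /djus/, /fjas/, /do/, /gro/ → 4.

4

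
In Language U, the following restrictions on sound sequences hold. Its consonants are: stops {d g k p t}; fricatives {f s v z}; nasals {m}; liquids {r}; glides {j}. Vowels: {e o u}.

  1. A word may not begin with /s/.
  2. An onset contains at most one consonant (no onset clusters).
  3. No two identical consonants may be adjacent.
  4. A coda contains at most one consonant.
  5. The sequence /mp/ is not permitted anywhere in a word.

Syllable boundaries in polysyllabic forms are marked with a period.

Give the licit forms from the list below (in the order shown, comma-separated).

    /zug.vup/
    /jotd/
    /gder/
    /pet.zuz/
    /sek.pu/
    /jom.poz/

/zug.vup/, /pet.zuz/

/zug.vup/ — σ1 onset /z/, coda /g/ ok; σ2 onset /v/, coda /p/ ok → licit
/jotd/ — violates constraint 4: syllable 1 coda /td/ has 2 consonants (> 1) → illicit
/gder/ — violates constraint 2: syllable 1 onset /gd/ has 2 consonants (> 1) → illicit
/pet.zuz/ — σ1 onset /p/, coda /t/ ok; σ2 onset /z/, coda /z/ ok → licit
/sek.pu/ — violates constraint 1: word begins with /s/ → illicit
/jom.poz/ — violates constraint 5: contains banned sequence /mp/ → illicit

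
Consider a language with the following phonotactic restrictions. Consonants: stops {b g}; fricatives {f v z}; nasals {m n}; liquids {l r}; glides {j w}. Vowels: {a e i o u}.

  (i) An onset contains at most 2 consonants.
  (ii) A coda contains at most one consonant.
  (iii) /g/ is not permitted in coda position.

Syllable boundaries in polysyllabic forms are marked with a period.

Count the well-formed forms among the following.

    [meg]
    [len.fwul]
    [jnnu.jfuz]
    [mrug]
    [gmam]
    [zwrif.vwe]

2

[meg] — violates constraint (iii): syllable 1 coda contains /g/ → ill-formed
[len.fwul] — σ1 onset /l/, coda /n/ ok; σ2 onset /fw/ (2C), coda /l/ ok → well-formed
[jnnu.jfuz] — violates constraint (i): syllable 1 onset /jnn/ has 3 consonants (> 2) → ill-formed
[mrug] — violates constraint (iii): syllable 1 coda contains /g/ → ill-formed
[gmam] — σ1 onset /gm/ (2C), coda /m/ ok → well-formed
[zwrif.vwe] — violates constraint (i): syllable 1 onset /zwr/ has 3 consonants (> 2) → ill-formed
Well-formed: [len.fwul], [gmam] → 2.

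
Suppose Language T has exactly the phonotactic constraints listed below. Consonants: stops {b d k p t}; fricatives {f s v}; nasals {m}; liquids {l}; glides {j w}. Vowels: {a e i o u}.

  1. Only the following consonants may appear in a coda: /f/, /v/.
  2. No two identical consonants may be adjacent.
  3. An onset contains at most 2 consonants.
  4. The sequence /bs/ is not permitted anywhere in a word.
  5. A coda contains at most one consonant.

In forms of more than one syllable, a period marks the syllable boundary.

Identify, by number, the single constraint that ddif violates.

2

ddif: adjacent identical consonants /dd/.
This is a violation of constraint 2: "No two identical consonants may be adjacent."
The remaining constraints (1, 3, 4, 5) are satisfied.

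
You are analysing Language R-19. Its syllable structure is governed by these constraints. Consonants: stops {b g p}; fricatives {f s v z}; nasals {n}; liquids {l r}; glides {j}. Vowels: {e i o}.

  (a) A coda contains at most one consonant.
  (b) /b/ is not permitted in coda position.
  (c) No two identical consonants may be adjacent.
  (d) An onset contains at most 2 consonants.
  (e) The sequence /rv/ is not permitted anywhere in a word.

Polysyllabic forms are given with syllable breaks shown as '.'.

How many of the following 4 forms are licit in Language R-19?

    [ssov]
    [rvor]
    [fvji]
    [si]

1

[ssov] — violates constraint (c): adjacent identical consonants /ss/ → illicit
[rvor] — violates constraint (e): contains banned sequence /rv/ → illicit
[fvji] — violates constraint (d): syllable 1 onset /fvj/ has 3 consonants (> 2) → illicit
[si] — σ1 onset /s/, coda /∅/ ok → licit
Licit: [si] → 1.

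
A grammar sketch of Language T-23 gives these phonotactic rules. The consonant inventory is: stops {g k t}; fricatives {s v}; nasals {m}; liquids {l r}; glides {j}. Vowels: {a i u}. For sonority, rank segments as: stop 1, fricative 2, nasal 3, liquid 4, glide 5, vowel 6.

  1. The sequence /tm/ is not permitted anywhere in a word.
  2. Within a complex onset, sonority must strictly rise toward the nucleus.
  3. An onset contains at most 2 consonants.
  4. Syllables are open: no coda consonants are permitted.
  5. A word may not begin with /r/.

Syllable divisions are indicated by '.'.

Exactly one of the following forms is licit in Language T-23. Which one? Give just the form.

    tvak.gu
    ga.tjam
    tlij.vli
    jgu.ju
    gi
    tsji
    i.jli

tvak.gu — violates constraint 4: syllable 1 coda /k/ has 1 consonant (> 0) → illicit
ga.tjam — violates constraint 4: syllable 2 coda /m/ has 1 consonant (> 0) → illicit
tlij.vli — violates constraint 4: syllable 1 coda /j/ has 1 consonant (> 0) → illicit
jgu.ju — violates constraint 2: syllable 1 onset /jg/: /j/ (glide, 5) → /g/ (stop, 1) does not rise → illicit
gi — σ1 onset /g/, coda /∅/ ok → licit
tsji — violates constraint 3: syllable 1 onset /tsj/ has 3 consonants (> 2) → illicit
i.jli — violates constraint 2: syllable 2 onset /jl/: /j/ (glide, 5) → /l/ (liquid, 4) does not rise → illicit

gi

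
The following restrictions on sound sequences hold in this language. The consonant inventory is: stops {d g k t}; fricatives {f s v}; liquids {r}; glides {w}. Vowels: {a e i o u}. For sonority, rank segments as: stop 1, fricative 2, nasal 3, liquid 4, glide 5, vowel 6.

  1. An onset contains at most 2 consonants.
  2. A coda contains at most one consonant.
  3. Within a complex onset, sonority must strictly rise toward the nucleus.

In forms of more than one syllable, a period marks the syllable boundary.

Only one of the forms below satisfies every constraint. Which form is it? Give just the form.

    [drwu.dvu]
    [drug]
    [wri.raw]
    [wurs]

[drug]

[drwu.dvu] — violates constraint 1: syllable 1 onset /drw/ has 3 consonants (> 2) → illicit
[drug] — σ1 onset /dr/ (1→4 rises), coda /g/ ok → licit
[wri.raw] — violates constraint 3: syllable 1 onset /wr/: /w/ (glide, 5) → /r/ (liquid, 4) does not rise → illicit
[wurs] — violates constraint 2: syllable 1 coda /rs/ has 2 consonants (> 1) → illicit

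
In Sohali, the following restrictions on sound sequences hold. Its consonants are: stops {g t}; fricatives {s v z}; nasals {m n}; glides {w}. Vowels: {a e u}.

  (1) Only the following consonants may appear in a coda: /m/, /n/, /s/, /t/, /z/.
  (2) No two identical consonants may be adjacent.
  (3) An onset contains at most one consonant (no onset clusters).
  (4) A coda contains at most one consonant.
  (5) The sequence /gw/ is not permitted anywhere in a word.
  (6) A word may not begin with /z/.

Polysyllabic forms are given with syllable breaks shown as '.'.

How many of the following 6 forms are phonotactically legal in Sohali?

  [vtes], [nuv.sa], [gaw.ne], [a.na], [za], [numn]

[vtes] — violates constraint 3: syllable 1 onset /vt/ has 2 consonants (> 1) → phonotactically illegal
[nuv.sa] — violates constraint 1: syllable 1 coda contains /v/, which is not a licensed coda consonant → phonotactically illegal
[gaw.ne] — violates constraint 1: syllable 1 coda contains /w/, which is not a licensed coda consonant → phonotactically illegal
[a.na] — σ1 onset /∅/, coda /∅/ ok; σ2 onset /n/, coda /∅/ ok → phonotactically legal
[za] — violates constraint 6: word begins with /z/ → phonotactically illegal
[numn] — violates constraint 4: syllable 1 coda /mn/ has 2 consonants (> 1) → phonotactically illegal
Phonotactically legal: [a.na] → 1.

1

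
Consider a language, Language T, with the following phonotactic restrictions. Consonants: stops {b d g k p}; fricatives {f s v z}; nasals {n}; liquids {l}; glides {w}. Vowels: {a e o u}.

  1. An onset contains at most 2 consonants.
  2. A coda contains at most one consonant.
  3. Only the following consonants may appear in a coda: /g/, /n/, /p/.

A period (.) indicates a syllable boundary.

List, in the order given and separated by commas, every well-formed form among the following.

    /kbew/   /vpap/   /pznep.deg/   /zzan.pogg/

/kbew/ — violates constraint 3: syllable 1 coda contains /w/, which is not a licensed coda consonant → ill-formed
/vpap/ — σ1 onset /vp/ (2C), coda /p/ ok → well-formed
/pznep.deg/ — violates constraint 1: syllable 1 onset /pzn/ has 3 consonants (> 2) → ill-formed
/zzan.pogg/ — violates constraint 2: syllable 2 coda /gg/ has 2 consonants (> 1) → ill-formed

/vpap/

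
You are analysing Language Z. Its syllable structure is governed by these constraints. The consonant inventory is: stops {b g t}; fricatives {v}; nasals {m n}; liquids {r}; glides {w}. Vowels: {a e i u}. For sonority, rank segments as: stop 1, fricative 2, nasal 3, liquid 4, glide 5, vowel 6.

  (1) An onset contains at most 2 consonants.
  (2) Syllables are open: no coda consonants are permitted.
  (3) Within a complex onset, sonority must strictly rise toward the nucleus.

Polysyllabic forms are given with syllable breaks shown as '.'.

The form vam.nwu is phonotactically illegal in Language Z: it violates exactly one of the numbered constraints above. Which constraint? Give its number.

vam.nwu: syllable 1 coda /m/ has 1 consonant (> 0).
This is a violation of constraint 2: "Syllables are open: no coda consonants are permitted."
The remaining constraints (1, 3) are satisfied.

2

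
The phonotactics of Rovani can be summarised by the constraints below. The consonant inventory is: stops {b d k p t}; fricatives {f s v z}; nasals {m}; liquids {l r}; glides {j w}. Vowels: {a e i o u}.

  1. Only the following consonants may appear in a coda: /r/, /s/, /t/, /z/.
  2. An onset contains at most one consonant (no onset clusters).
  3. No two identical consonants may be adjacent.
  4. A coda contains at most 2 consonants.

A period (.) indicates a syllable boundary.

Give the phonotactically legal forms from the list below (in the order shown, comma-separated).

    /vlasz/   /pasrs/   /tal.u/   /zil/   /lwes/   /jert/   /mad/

/jert/

/vlasz/ — violates constraint 2: syllable 1 onset /vl/ has 2 consonants (> 1) → phonotactically illegal
/pasrs/ — violates constraint 4: syllable 1 coda /srs/ has 3 consonants (> 2) → phonotactically illegal
/tal.u/ — violates constraint 1: syllable 1 coda contains /l/, which is not a licensed coda consonant → phonotactically illegal
/zil/ — violates constraint 1: syllable 1 coda contains /l/, which is not a licensed coda consonant → phonotactically illegal
/lwes/ — violates constraint 2: syllable 1 onset /lw/ has 2 consonants (> 1) → phonotactically illegal
/jert/ — σ1 onset /j/, coda /rt/ (2C) ok → phonotactically legal
/mad/ — violates constraint 1: syllable 1 coda contains /d/, which is not a licensed coda consonant → phonotactically illegal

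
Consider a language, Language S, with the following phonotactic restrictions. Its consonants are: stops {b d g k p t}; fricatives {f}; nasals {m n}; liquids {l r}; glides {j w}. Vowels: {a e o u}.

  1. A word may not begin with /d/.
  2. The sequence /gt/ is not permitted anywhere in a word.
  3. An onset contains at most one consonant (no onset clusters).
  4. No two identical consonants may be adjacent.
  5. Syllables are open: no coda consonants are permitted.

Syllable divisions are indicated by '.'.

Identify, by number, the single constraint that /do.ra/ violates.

/do.ra/: word begins with /d/.
This is a violation of constraint 1: "A word may not begin with /d/."
The remaining constraints (2, 3, 4, 5) are satisfied.

1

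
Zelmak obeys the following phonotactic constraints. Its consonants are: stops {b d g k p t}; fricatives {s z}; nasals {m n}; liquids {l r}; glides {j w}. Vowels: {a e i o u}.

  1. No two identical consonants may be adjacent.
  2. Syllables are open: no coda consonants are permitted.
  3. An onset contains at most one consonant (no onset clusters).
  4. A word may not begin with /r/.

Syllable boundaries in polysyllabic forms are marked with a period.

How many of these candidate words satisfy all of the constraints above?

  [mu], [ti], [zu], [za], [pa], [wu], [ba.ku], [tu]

[mu] — σ1 onset /m/, coda /∅/ ok → licit
[ti] — σ1 onset /t/, coda /∅/ ok → licit
[zu] — σ1 onset /z/, coda /∅/ ok → licit
[za] — σ1 onset /z/, coda /∅/ ok → licit
[pa] — σ1 onset /p/, coda /∅/ ok → licit
[wu] — σ1 onset /w/, coda /∅/ ok → licit
[ba.ku] — σ1 onset /b/, coda /∅/ ok; σ2 onset /k/, coda /∅/ ok → licit
[tu] — σ1 onset /t/, coda /∅/ ok → licit
Licit: [mu], [ti], [zu], [za], [pa], [wu], [ba.ku], [tu] → 8.

8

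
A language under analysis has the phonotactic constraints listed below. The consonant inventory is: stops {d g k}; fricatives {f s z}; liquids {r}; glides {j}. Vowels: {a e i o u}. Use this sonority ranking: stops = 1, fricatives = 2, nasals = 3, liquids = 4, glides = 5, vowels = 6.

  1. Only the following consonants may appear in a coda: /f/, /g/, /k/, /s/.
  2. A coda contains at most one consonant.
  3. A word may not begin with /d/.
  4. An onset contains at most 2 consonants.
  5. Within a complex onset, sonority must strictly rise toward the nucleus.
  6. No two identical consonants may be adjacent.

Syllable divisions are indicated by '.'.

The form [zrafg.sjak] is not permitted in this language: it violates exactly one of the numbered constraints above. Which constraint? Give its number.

[zrafg.sjak]: syllable 1 coda /fg/ has 2 consonants (> 1).
This is a violation of constraint 2: "A coda contains at most one consonant."
The remaining constraints (1, 3, 4, 5, 6) are satisfied.

2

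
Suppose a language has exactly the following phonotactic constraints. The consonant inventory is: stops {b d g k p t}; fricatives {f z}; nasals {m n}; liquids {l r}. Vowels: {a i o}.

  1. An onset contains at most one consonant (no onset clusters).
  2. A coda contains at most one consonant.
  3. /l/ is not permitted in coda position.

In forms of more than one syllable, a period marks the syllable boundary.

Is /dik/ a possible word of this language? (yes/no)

yes

/dik/ — σ1 onset /d/, coda /k/ ok → phonotactically legal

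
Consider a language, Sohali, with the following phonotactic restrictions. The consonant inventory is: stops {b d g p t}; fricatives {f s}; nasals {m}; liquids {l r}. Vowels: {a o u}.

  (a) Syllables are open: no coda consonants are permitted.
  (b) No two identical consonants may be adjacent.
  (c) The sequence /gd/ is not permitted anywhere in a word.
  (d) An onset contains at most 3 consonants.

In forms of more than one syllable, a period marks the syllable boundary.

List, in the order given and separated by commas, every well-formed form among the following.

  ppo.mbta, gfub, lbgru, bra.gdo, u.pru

ppo.mbta — violates constraint (b): adjacent identical consonants /pp/ → ill-formed
gfub — violates constraint (a): syllable 1 coda /b/ has 1 consonant (> 0) → ill-formed
lbgru — violates constraint (d): syllable 1 onset /lbgr/ has 4 consonants (> 3) → ill-formed
bra.gdo — violates constraint (c): contains banned sequence /gd/ → ill-formed
u.pru — σ1 onset /∅/, coda /∅/ ok; σ2 onset /pr/ (2C), coda /∅/ ok → well-formed

u.pru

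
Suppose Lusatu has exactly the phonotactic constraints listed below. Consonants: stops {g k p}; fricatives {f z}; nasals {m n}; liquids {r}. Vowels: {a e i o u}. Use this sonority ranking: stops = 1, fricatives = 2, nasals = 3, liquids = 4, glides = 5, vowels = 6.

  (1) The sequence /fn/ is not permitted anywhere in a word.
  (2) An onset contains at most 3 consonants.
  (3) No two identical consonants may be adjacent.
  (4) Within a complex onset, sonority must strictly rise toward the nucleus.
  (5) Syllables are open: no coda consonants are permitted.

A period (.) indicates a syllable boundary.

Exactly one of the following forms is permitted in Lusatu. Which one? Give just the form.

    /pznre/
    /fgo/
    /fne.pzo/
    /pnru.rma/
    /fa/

/fa/

/pznre/ — violates constraint 2: syllable 1 onset /pznr/ has 4 consonants (> 3) → not permitted
/fgo/ — violates constraint 4: syllable 1 onset /fg/: /f/ (fricative, 2) → /g/ (stop, 1) does not rise → not permitted
/fne.pzo/ — violates constraint 1: contains banned sequence /fn/ → not permitted
/pnru.rma/ — violates constraint 4: syllable 2 onset /rm/: /r/ (liquid, 4) → /m/ (nasal, 3) does not rise → not permitted
/fa/ — σ1 onset /f/, coda /∅/ ok → permitted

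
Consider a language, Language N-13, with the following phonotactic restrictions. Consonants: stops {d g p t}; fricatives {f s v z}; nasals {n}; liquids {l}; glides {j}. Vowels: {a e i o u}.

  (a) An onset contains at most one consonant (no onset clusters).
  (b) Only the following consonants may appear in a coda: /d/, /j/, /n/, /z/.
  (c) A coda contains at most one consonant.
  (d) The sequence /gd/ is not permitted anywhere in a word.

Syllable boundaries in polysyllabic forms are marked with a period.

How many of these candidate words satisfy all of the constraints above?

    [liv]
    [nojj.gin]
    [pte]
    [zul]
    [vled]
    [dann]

0

[liv] — violates constraint (b): syllable 1 coda contains /v/, which is not a licensed coda consonant → illicit
[nojj.gin] — violates constraint (c): syllable 1 coda /jj/ has 2 consonants (> 1) → illicit
[pte] — violates constraint (a): syllable 1 onset /pt/ has 2 consonants (> 1) → illicit
[zul] — violates constraint (b): syllable 1 coda contains /l/, which is not a licensed coda consonant → illicit
[vled] — violates constraint (a): syllable 1 onset /vl/ has 2 consonants (> 1) → illicit
[dann] — violates constraint (c): syllable 1 coda /nn/ has 2 consonants (> 1) → illicit
No form is licit → 0.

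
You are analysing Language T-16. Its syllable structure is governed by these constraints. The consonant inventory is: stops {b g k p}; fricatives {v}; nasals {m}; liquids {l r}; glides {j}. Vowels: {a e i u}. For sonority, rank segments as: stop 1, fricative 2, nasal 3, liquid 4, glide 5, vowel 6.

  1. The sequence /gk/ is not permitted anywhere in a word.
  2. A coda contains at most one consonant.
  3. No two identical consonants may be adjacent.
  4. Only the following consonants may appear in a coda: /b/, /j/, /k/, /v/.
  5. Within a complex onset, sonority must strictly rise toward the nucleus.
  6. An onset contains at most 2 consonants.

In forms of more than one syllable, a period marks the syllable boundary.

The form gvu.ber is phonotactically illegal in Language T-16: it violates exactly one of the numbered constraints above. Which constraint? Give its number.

4

gvu.ber: syllable 2 coda contains /r/, which is not a licensed coda consonant.
This is a violation of constraint 4: "Only the following consonants may appear in a coda: /b/, /j/, /k/, /v/."
The remaining constraints (1, 2, 3, 5, 6) are satisfied.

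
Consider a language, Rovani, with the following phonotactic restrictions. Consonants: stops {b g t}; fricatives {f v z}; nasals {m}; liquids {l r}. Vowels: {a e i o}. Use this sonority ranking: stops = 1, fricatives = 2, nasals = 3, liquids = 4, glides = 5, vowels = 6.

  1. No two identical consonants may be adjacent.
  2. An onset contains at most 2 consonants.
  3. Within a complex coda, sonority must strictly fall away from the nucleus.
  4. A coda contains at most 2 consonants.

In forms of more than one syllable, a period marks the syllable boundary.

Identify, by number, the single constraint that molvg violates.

molvg: syllable 1 coda /lvg/ has 3 consonants (> 2).
This is a violation of constraint 4: "A coda contains at most 2 consonants."
The remaining constraints (1, 2, 3) are satisfied.

4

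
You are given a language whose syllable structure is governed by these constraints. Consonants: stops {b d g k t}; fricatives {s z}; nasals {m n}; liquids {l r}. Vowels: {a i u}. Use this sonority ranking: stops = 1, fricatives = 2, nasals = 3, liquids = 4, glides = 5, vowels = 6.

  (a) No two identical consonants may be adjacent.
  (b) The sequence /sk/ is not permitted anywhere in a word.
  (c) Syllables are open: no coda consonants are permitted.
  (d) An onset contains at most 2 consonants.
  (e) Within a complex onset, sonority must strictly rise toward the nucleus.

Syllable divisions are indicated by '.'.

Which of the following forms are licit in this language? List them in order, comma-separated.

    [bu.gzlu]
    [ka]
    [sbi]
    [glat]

[ka]

[bu.gzlu] — violates constraint (d): syllable 2 onset /gzl/ has 3 consonants (> 2) → illicit
[ka] — σ1 onset /k/, coda /∅/ ok → licit
[sbi] — violates constraint (e): syllable 1 onset /sb/: /s/ (fricative, 2) → /b/ (stop, 1) does not rise → illicit
[glat] — violates constraint (c): syllable 1 coda /t/ has 1 consonant (> 0) → illicit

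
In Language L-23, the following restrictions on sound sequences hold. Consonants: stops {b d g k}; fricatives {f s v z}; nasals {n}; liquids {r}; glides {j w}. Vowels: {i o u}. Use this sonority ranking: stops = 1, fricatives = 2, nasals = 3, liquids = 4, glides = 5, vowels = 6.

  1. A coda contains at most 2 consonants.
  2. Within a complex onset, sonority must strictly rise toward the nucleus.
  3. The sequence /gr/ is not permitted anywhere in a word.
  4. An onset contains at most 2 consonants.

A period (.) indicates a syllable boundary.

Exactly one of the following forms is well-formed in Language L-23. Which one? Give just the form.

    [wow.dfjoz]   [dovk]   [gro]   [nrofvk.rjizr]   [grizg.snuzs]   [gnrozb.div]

[wow.dfjoz] — violates constraint 4: syllable 2 onset /dfj/ has 3 consonants (> 2) → ill-formed
[dovk] — σ1 onset /d/, coda /vk/ (2C) ok → well-formed
[gro] — violates constraint 3: contains banned sequence /gr/ → ill-formed
[nrofvk.rjizr] — violates constraint 1: syllable 1 coda /fvk/ has 3 consonants (> 2) → ill-formed
[grizg.snuzs] — violates constraint 3: contains banned sequence /gr/ → ill-formed
[gnrozb.div] — violates constraint 4: syllable 1 onset /gnr/ has 3 consonants (> 2) → ill-formed

[dovk]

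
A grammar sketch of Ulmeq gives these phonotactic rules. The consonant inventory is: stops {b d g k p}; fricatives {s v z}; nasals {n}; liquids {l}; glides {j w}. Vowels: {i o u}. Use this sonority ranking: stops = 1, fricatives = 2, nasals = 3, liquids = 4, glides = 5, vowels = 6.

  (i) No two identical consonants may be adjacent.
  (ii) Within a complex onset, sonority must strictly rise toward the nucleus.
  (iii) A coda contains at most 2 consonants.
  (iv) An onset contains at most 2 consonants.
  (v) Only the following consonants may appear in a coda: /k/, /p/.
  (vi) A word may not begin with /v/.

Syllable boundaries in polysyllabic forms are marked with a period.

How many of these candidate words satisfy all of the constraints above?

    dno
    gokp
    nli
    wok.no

dno — σ1 onset /dn/ (1→3 rises), coda /∅/ ok → well-formed
gokp — σ1 onset /g/, coda /kp/ (2C) ok → well-formed
nli — σ1 onset /nl/ (3→4 rises), coda /∅/ ok → well-formed
wok.no — σ1 onset /w/, coda /k/ ok; σ2 onset /n/, coda /∅/ ok → well-formed
Well-formed: dno, gokp, nli, wok.no → 4.

4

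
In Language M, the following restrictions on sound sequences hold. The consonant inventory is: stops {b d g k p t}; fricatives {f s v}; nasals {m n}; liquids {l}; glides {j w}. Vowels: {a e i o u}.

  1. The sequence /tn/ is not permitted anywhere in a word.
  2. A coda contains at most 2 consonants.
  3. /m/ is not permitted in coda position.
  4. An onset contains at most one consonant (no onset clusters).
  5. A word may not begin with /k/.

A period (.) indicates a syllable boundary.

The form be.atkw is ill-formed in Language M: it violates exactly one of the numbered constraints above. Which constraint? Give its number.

be.atkw: syllable 2 coda /tkw/ has 3 consonants (> 2).
This is a violation of constraint 2: "A coda contains at most 2 consonants."
The remaining constraints (1, 3, 4, 5) are satisfied.

2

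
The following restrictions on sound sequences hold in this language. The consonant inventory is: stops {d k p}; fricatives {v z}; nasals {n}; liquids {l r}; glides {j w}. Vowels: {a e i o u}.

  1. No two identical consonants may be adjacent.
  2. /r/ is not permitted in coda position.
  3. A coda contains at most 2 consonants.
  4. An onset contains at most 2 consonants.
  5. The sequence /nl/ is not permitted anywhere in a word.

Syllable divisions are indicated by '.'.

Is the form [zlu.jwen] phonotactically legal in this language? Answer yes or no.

[zlu.jwen] — σ1 onset /zl/ (2C), coda /∅/ ok; σ2 onset /jw/ (2C), coda /n/ ok → phonotactically legal

yes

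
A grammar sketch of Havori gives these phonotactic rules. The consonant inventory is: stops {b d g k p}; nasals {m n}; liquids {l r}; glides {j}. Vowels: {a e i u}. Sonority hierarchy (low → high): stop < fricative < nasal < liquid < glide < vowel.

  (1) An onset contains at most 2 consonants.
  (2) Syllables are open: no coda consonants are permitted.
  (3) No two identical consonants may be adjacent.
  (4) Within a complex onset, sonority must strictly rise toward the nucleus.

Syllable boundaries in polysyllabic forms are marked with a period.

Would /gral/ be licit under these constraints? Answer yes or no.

/gral/ — violates constraint 2: syllable 1 coda /l/ has 1 consonant (> 0) → illicit

no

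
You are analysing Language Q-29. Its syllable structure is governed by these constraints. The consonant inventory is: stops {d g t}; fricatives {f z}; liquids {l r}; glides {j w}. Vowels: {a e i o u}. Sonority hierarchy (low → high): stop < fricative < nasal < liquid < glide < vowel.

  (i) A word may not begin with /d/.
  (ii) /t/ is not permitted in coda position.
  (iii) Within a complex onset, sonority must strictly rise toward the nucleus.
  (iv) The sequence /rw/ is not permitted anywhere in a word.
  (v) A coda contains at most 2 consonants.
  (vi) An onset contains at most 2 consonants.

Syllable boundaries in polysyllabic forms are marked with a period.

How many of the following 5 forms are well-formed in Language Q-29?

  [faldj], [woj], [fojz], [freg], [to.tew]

4

[faldj] — violates constraint (v): syllable 1 coda /ldj/ has 3 consonants (> 2) → ill-formed
[woj] — σ1 onset /w/, coda /j/ ok → well-formed
[fojz] — σ1 onset /f/, coda /jz/ (2C) ok → well-formed
[freg] — σ1 onset /fr/ (2→4 rises), coda /g/ ok → well-formed
[to.tew] — σ1 onset /t/, coda /∅/ ok; σ2 onset /t/, coda /w/ ok → well-formed
Well-formed: [woj], [fojz], [freg], [to.tew] → 4.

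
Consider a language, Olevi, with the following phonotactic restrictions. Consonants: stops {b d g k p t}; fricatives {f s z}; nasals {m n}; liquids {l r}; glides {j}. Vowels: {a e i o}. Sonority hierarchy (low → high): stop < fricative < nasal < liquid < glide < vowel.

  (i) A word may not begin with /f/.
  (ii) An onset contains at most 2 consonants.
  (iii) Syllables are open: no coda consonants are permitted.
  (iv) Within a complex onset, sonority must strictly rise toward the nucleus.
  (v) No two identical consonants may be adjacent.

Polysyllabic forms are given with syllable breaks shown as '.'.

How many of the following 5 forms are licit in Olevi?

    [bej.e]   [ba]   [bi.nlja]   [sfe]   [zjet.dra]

[bej.e] — violates constraint (iii): syllable 1 coda /j/ has 1 consonant (> 0) → illicit
[ba] — σ1 onset /b/, coda /∅/ ok → licit
[bi.nlja] — violates constraint (ii): syllable 2 onset /nlj/ has 3 consonants (> 2) → illicit
[sfe] — violates constraint (iv): syllable 1 onset /sf/: /s/ (fricative, 2) → /f/ (fricative, 2) does not rise → illicit
[zjet.dra] — violates constraint (iii): syllable 1 coda /t/ has 1 consonant (> 0) → illicit
Licit: [ba] → 1.

1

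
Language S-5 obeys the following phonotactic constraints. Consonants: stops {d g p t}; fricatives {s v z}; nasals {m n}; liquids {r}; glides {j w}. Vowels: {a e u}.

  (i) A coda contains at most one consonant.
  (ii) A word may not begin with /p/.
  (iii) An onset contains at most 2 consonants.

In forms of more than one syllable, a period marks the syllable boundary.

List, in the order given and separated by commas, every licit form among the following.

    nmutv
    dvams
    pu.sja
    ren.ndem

ren.ndem

nmutv — violates constraint (i): syllable 1 coda /tv/ has 2 consonants (> 1) → illicit
dvams — violates constraint (i): syllable 1 coda /ms/ has 2 consonants (> 1) → illicit
pu.sja — violates constraint (ii): word begins with /p/ → illicit
ren.ndem — σ1 onset /r/, coda /n/ ok; σ2 onset /nd/ (2C), coda /m/ ok → licit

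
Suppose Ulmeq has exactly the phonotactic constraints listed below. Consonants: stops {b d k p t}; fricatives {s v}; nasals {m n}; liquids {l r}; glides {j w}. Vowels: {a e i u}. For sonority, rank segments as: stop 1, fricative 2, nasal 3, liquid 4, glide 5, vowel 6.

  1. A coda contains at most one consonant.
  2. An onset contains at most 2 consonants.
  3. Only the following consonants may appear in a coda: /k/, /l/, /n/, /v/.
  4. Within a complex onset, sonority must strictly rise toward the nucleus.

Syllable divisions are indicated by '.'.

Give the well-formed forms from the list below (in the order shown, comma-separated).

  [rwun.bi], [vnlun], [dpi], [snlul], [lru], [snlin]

[rwun.bi] — σ1 onset /rw/ (4→5 rises), coda /n/ ok; σ2 onset /b/, coda /∅/ ok → well-formed
[vnlun] — violates constraint 2: syllable 1 onset /vnl/ has 3 consonants (> 2) → ill-formed
[dpi] — violates constraint 4: syllable 1 onset /dp/: /d/ (stop, 1) → /p/ (stop, 1) does not rise → ill-formed
[snlul] — violates constraint 2: syllable 1 onset /snl/ has 3 consonants (> 2) → ill-formed
[lru] — violates constraint 4: syllable 1 onset /lr/: /l/ (liquid, 4) → /r/ (liquid, 4) does not rise → ill-formed
[snlin] — violates constraint 2: syllable 1 onset /snl/ has 3 consonants (> 2) → ill-formed

[rwun.bi]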